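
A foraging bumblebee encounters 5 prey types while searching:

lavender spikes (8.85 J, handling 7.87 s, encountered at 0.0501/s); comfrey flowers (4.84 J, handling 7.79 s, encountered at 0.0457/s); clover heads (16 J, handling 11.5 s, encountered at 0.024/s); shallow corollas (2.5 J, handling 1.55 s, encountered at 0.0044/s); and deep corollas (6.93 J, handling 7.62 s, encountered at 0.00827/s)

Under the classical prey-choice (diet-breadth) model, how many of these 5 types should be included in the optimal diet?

5

Profitabilities (E/h, J/s): shallow corollas 1.61, clover heads 1.39, lavender spikes 1.12, deep corollas 0.909, comfrey flowers 0.621. Add prey in this order while the next type's profitability exceeds the intake rate on those already taken.
Rate on top 1: 0.01093. clover heads: 1.39 > 0.01093 → include.
Rate on top 2: 0.3079. lavender spikes: 1.12 > 0.3079 → include.
Rate on top 3: 0.4999. deep corollas: 0.909 > 0.4999 → include.
Rate on top 4: 0.5147. comfrey flowers: 0.621 > 0.5147 → include.
Optimal diet: shallow corollas, clover heads, lavender spikes, deep corollas, comfrey flowers — 5 of 5 types.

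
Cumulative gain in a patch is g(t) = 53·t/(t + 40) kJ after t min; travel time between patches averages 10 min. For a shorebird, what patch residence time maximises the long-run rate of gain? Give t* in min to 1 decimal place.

20.0 min

Maximise g(t)/(T+t): set derivative to zero → g'(t)(T+t) = g(t).
g'(t) = 53·40/(t + 40)². Setting 53·40/(t+40)² = 53t/[(t+40)(10+t)] gives 40(10+t) = t(t+40), so t² = 40×10 = 400.
t* = √400 = 20 min.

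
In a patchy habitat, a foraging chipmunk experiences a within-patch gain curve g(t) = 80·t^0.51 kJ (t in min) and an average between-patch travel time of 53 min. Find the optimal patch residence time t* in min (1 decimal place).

55.2 min

By the marginal value theorem, leave when the instantaneous gain rate g'(t) equals the habitat-wide average g(t)/(T + t).
g'(t) = 0.51·80·t^-0.49. Setting 0.51·80·t^-0.49 = 80·t^0.51/(53+t) gives 0.51(53+t) = t, so 0.49·t = 0.51×53.
t* = 0.51×53/0.49 = 55.16 min.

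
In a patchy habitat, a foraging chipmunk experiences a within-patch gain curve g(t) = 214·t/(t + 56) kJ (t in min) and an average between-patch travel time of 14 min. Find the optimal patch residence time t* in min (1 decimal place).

Maximise g(t)/(T+t): set derivative to zero → g'(t)(T+t) = g(t).
g'(t) = 214·56/(t + 56)². Setting 214·56/(t+56)² = 214t/[(t+56)(14+t)] gives 56(14+t) = t(t+56), so t² = 56×14 = 784.
t* = √784 = 28 min.

28.0 min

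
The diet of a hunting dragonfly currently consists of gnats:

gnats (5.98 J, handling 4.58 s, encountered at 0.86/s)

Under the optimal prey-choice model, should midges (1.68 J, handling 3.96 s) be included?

No

Intake rate on the current diet: R = (0.86×5.98) / (1 + 0.86×4.58) = 5.143/4.939 = 1.041 J/s.
midges: E/h = 1.68/3.96 = 0.4242 J/s.
0.4242 < 1.041, so adding midges would lower the average — exclude it.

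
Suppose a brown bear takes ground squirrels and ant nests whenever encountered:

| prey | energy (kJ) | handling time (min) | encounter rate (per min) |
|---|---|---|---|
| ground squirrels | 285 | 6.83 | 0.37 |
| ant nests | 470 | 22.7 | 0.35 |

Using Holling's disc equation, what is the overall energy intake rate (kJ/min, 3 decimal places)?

23.531 kJ/min

Energy encountered per unit search time: 0.37×285 + 0.35×470 = 269.9 kJ/min.
Handling time per unit search time: 0.37×6.83 + 0.35×22.7 = 10.47.
Rate = 269.9/(1 + 10.47) = 23.53 kJ/min.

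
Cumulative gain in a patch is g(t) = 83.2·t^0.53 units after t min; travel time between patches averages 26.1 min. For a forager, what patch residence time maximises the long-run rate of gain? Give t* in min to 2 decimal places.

29.43 min

Maximise g(t)/(T+t): set derivative to zero → g'(t)(T+t) = g(t).
g'(t) = 0.53·83.2·t^-0.47. Setting 0.53·83.2·t^-0.47 = 83.2·t^0.53/(26.1+t) gives 0.53(26.1+t) = t, so 0.47·t = 0.53×26.1.
t* = 0.53×26.1/0.47 = 29.43 min.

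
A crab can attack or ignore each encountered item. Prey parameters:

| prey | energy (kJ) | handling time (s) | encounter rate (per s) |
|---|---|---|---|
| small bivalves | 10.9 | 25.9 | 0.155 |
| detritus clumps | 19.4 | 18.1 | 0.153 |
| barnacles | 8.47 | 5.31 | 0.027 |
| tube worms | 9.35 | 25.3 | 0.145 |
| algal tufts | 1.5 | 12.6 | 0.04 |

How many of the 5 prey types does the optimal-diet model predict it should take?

2

Profitabilities (E/h, kJ/s): barnacles 1.6, detritus clumps 1.07, small bivalves 0.421, tube worms 0.37, algal tufts 0.119. Add prey in this order while the next type's profitability exceeds the intake rate on those already taken.
Rate on top 1: 0.2. detritus clumps: 1.07 > 0.2 → include.
Rate on top 2: 0.8171. small bivalves: 0.421 < 0.8171 → exclude; stop.
Optimal diet: barnacles, detritus clumps — 2 of 5 types.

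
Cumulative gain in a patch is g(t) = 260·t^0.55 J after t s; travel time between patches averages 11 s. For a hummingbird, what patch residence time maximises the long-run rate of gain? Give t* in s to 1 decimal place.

13.4 s

Maximise g(t)/(T+t): set derivative to zero → g'(t)(T+t) = g(t).
g'(t) = 0.55·260·t^-0.45. Setting 0.55·260·t^-0.45 = 260·t^0.55/(11+t) gives 0.55(11+t) = t, so 0.45·t = 0.55×11.
t* = 0.55×11/0.45 = 13.44 s.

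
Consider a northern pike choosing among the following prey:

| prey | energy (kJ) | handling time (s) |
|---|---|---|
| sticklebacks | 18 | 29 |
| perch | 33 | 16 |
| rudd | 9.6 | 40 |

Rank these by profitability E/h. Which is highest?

perch

In descending order of E/h:
perch: 33/16 = 2.06 kJ/s
sticklebacks: 18/29 = 0.621 kJ/s
rudd: 9.6/40 = 0.24 kJ/s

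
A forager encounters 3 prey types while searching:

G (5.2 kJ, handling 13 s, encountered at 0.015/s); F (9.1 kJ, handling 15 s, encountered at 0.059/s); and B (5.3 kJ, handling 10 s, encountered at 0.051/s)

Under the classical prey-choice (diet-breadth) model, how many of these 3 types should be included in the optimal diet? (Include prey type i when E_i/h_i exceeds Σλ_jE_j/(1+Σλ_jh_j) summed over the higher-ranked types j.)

Profitabilities (E/h, kJ/s): F 0.607, B 0.53, G 0.4. Add prey in this order while the next type's profitability exceeds the intake rate on those already taken.
Rate on top 1: 0.2848. B: 0.53 > 0.2848 → include.
Rate on top 2: 0.337. G: 0.4 > 0.337 → include.
Optimal diet: F, B, G — 3 of 3 types.

3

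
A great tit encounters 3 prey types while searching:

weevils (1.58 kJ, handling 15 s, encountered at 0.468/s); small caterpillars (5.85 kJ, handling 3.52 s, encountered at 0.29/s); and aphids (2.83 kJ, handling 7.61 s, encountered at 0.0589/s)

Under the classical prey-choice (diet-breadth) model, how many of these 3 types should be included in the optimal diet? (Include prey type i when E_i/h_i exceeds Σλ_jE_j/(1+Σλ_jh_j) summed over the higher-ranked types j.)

E/h in descending order: small caterpillars 1.66, aphids 0.372, weevils 0.105 kJ/s. The optimal diet is the largest prefix of this list for which every included type satisfies E_i/h_i > R on the types above it.
Rate on top 1: 0.8395. aphids: 0.372 < 0.8395 → exclude; stop.
Optimal diet: small caterpillars — 1 of 3 types.

1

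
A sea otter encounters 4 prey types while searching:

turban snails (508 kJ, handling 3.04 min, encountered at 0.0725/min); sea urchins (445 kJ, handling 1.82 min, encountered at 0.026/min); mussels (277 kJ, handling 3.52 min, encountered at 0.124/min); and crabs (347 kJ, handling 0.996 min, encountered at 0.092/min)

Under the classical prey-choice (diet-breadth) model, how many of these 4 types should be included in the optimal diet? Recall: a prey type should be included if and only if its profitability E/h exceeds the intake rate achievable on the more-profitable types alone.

E/h in descending order: crabs 348, sea urchins 245, turban snails 167, mussels 78.7 kJ/min. The optimal diet is the largest prefix of this list for which every included type satisfies E_i/h_i > R on the types above it.
Rate on top 1: 29.24. sea urchins: 245 > 29.24 → include.
Rate on top 2: 38.19. turban snails: 167 > 38.19 → include.
Rate on top 3: 59.09. mussels: 78.7 > 59.09 → include.
Optimal diet: crabs, sea urchins, turban snails, mussels — 4 of 4 types.

4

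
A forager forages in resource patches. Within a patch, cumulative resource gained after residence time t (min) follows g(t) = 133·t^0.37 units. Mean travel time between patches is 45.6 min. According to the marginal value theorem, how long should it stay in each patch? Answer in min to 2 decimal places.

26.78 min

By the marginal value theorem, leave when the instantaneous gain rate g'(t) equals the habitat-wide average g(t)/(T + t).
g'(t) = 0.37·133·t^-0.63. Setting 0.37·133·t^-0.63 = 133·t^0.37/(45.6+t) gives 0.37(45.6+t) = t, so 0.63·t = 0.37×45.6.
t* = 0.37×45.6/0.63 = 26.78 min.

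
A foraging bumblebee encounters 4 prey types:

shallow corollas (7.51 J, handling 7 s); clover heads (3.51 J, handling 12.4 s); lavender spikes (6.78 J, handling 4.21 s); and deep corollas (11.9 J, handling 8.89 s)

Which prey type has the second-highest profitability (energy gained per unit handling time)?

deep corollas

Profitability E/h (J/s): shallow corollas = 7.51/7 = 1.07, clover heads = 3.51/12.4 = 0.283, lavender spikes = 6.78/4.21 = 1.61, deep corollas = 11.9/8.89 = 1.34.
Ranked: lavender spikes > deep corollas > shallow corollas > clover heads.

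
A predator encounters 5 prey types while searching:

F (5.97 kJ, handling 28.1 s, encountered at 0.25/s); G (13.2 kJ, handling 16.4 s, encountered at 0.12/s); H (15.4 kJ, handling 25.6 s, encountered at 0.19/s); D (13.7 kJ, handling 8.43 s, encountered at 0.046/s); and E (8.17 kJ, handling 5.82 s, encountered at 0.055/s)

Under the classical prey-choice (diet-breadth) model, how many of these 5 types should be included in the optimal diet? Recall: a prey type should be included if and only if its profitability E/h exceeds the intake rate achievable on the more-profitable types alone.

3

Profitabilities (E/h, kJ/s): D 1.63, E 1.4, G 0.805, H 0.602, F 0.212. Add prey in this order while the next type's profitability exceeds the intake rate on those already taken.
Rate on top 1: 0.4541. E: 1.4 > 0.4541 → include.
Rate on top 2: 0.6321. G: 0.805 > 0.6321 → include.
Rate on top 3: 0.7246. H: 0.602 < 0.7246 → exclude; stop.
Optimal diet: D, E, G — 3 of 5 types.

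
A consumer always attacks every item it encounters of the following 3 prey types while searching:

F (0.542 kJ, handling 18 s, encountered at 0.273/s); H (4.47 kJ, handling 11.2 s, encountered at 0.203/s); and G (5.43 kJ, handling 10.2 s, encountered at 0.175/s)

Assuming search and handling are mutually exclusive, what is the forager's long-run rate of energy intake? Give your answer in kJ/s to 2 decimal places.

R = (0.273×0.542 + 0.203×4.47 + 0.175×5.43) / (1 + 0.273×18 + 0.203×11.2 + 0.175×10.2) = 2.006/9.973 = 0.2011 kJ/s.

0.20 kJ/s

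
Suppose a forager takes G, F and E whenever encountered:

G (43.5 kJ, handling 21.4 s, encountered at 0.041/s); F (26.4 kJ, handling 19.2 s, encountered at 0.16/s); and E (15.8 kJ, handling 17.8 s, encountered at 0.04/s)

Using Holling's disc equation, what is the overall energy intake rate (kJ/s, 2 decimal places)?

R = (0.041×43.5 + 0.16×26.4 + 0.04×15.8) / (1 + 0.041×21.4 + 0.16×19.2 + 0.04×17.8) = 6.639/5.661 = 1.173 kJ/s.

1.17 kJ/s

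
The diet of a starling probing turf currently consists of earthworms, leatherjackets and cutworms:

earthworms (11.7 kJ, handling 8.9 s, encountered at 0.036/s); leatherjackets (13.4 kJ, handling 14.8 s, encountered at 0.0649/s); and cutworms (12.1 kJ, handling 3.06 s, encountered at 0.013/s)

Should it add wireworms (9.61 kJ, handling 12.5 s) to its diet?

Yes

On earthworms, leatherjackets and cutworms alone, R = ΣλE/(1+Σλh) = 1.448/2.321 = 0.624 kJ/s.
wireworms: E/h = 9.61/12.5 = 0.7688 kJ/s.
0.7688 > 0.624, so adding wireworms raises the average — include it.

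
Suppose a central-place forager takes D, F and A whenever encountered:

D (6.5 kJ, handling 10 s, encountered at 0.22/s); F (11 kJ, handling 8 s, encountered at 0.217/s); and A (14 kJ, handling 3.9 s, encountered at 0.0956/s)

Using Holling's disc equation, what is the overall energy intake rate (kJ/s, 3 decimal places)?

0.971 kJ/s

R = (0.22×6.5 + 0.217×11 + 0.0956×14) / (1 + 0.22×10 + 0.217×8 + 0.0956×3.9) = 5.155/5.309 = 0.9711 kJ/s.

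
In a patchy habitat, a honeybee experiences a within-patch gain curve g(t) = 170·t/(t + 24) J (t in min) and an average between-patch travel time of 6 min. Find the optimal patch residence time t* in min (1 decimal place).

12.0 min

Maximise g(t)/(T+t): set derivative to zero → g'(t)(T+t) = g(t).
g'(t) = 170·24/(t + 24)². Setting 170·24/(t+24)² = 170t/[(t+24)(6+t)] gives 24(6+t) = t(t+24), so t² = 24×6 = 144.
t* = √144 = 12 min.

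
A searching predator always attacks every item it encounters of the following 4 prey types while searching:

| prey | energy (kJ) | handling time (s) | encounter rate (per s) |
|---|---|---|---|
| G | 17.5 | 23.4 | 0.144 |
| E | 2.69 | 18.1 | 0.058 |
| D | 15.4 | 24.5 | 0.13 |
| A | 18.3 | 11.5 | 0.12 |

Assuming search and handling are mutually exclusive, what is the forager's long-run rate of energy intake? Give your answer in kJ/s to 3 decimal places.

0.688 kJ/s

Energy encountered per unit search time: 0.144×17.5 + 0.058×2.69 + 0.13×15.4 + 0.12×18.3 = 6.874 kJ/s.
Handling time per unit search time: 0.144×23.4 + 0.058×18.1 + 0.13×24.5 + 0.12×11.5 = 8.984.
Rate = 6.874/(1 + 8.984) = 0.6885 kJ/s.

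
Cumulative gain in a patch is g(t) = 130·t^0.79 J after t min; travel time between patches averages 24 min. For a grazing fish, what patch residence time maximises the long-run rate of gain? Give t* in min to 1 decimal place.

90.3 min

Maximise g(t)/(T+t): set derivative to zero → g'(t)(T+t) = g(t).
g'(t) = 0.79·130·t^-0.21. Setting 0.79·130·t^-0.21 = 130·t^0.79/(24+t) gives 0.79(24+t) = t, so 0.21·t = 0.79×24.
t* = 0.79×24/0.21 = 90.29 min.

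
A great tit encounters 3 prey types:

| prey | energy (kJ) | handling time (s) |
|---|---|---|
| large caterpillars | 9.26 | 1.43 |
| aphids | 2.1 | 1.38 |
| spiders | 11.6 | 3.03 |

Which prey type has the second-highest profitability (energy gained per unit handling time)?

spiders

Profitability E/h (kJ/s): large caterpillars = 9.26/1.43 = 6.48, aphids = 2.1/1.38 = 1.52, spiders = 11.6/3.03 = 3.83.
Ranked: large caterpillars > spiders > aphids.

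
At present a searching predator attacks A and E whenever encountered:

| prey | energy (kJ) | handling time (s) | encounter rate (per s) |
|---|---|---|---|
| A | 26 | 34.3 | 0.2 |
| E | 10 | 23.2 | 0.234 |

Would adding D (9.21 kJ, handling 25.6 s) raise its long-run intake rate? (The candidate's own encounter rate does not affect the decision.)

No

Current rate: (0.2×26 + 0.234×10)/(1 + 0.2×34.3 + 0.234×23.2) = 0.5674 kJ/s.
D: E/h = 9.21/25.6 = 0.3598 kJ/s.
Since 0.3598 < R, time spent handling D is better spent searching.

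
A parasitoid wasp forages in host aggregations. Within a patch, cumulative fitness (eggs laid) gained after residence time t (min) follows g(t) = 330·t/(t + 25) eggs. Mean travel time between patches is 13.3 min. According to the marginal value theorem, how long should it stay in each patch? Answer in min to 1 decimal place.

By the marginal value theorem, leave when the instantaneous gain rate g'(t) equals the habitat-wide average g(t)/(T + t).
g'(t) = 330·25/(t + 25)². Setting 330·25/(t+25)² = 330t/[(t+25)(13.3+t)] gives 25(13.3+t) = t(t+25), so t² = 25×13.3 = 332.5.
t* = √332.5 = 18.23 min.

18.2 min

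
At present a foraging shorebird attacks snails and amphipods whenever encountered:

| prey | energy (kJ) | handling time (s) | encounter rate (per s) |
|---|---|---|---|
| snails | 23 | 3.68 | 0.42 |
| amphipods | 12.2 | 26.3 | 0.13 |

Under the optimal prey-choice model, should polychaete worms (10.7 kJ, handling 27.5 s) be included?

No

Current rate: (0.42×23 + 0.13×12.2)/(1 + 0.42×3.68 + 0.13×26.3) = 1.885 kJ/s.
Profitability of polychaete worms: 10.7/27.5 = 0.3891 kJ/s.
0.3891 < 1.885, so adding polychaete worms would lower the average — exclude it.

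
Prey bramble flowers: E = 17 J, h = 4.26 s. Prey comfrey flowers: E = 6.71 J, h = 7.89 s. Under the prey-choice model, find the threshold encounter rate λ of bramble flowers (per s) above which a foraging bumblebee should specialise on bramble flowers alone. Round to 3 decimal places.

0.064 per s

Drop comfrey flowers once their profitability E₂/h₂ falls below the rate achievable on bramble flowers alone: E₂/h₂ = λE₁/(1 + λh₁).
Solve for λ: λE₁h₂ = E₂(1 + λh₁) → λ(E₁h₂ − E₂h₁) = E₂ → λ = E₂/(E₁h₂ − E₂h₁).
λ = 6.71/(17×7.89 − 6.71×4.26) = 6.71/105.5 = 0.06357 per s.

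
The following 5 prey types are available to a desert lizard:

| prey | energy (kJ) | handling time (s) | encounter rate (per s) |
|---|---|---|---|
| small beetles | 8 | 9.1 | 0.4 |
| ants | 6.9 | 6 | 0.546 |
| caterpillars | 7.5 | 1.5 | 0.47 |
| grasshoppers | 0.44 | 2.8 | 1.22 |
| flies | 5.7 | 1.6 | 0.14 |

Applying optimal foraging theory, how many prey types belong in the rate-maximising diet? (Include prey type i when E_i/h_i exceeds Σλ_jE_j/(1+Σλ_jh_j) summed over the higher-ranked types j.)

2

Profitabilities (E/h, kJ/s): caterpillars 5, flies 3.56, ants 1.15, small beetles 0.879, grasshoppers 0.157. Add prey in this order while the next type's profitability exceeds the intake rate on those already taken.
Rate on top 1: 2.067. flies: 3.56 > 2.067 → include.
Rate on top 2: 2.241. ants: 1.15 < 2.241 → exclude; stop.
Optimal diet: caterpillars, flies — 2 of 5 types.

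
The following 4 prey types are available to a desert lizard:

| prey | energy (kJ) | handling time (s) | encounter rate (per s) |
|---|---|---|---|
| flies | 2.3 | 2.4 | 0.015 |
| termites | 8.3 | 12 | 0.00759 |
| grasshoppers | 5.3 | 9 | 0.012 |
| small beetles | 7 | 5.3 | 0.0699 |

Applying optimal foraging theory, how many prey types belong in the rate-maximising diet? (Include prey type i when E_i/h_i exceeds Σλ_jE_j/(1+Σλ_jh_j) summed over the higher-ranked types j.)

4

Rank by E/h (kJ/s): small beetles 1.32, flies 0.958, termites 0.692, grasshoppers 0.589. Include each in turn until the next type's E/h falls below the running intake rate.
Rate on top 1: 0.357. flies: 0.958 > 0.357 → include.
Rate on top 2: 0.3724. termites: 0.692 > 0.3724 → include.
Rate on top 3: 0.3918. grasshoppers: 0.589 > 0.3918 → include.
Optimal diet: small beetles, flies, termites, grasshoppers — 4 of 4 types.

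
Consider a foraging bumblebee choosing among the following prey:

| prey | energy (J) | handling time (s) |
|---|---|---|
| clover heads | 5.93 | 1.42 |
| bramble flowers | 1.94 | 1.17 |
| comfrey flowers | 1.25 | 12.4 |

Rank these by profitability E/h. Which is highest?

Profitability E/h (J/s): clover heads = 5.93/1.42 = 4.18, bramble flowers = 1.94/1.17 = 1.66, comfrey flowers = 1.25/12.4 = 0.101.
Ranked: clover heads > bramble flowers > comfrey flowers.

clover heads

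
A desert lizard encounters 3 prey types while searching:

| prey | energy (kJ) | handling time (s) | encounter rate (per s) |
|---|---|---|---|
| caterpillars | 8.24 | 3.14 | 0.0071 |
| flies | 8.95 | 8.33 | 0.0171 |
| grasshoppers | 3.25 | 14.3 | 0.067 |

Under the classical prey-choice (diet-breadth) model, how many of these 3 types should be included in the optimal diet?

E/h in descending order: caterpillars 2.62, flies 1.07, grasshoppers 0.227 kJ/s. The optimal diet is the largest prefix of this list for which every included type satisfies E_i/h_i > R on the types above it.
Rate on top 1: 0.05723. flies: 1.07 > 0.05723 → include.
Rate on top 2: 0.1816. grasshoppers: 0.227 > 0.1816 → include.
Optimal diet: caterpillars, flies, grasshoppers — 3 of 3 types.

3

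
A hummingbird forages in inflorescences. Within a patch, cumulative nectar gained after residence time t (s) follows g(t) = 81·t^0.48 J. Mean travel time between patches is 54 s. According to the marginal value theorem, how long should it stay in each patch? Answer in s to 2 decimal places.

Optimal t* satisfies g'(t*) = g(t*)/(T + t*).
g'(t) = 0.48·81·t^-0.52. Setting 0.48·81·t^-0.52 = 81·t^0.48/(54+t) gives 0.48(54+t) = t, so 0.52·t = 0.48×54.
t* = 0.48×54/0.52 = 49.85 s.

49.85 s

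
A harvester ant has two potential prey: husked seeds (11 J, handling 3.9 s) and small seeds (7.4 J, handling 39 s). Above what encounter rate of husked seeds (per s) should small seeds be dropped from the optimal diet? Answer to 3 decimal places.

0.018 per s

The zero-one rule: include small seeds iff E₂/h₂ > λE₁/(1+λh₁). Equality gives the switch point.
λE₁h₂ = E₂ + λE₂h₁ ⇒ λ = E₂/(E₁h₂ − E₂h₁) = 7.4/(429 − 28.86) = 0.01849 per s.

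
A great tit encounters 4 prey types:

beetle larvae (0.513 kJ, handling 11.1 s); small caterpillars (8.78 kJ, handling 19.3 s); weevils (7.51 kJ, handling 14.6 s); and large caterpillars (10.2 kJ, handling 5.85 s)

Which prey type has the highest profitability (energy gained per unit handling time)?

large caterpillars

Profitability E/h (kJ/s): beetle larvae = 0.513/11.1 = 0.0462, small caterpillars = 8.78/19.3 = 0.455, weevils = 7.51/14.6 = 0.514, large caterpillars = 10.2/5.85 = 1.74.
Ranked: large caterpillars > weevils > small caterpillars > beetle larvae.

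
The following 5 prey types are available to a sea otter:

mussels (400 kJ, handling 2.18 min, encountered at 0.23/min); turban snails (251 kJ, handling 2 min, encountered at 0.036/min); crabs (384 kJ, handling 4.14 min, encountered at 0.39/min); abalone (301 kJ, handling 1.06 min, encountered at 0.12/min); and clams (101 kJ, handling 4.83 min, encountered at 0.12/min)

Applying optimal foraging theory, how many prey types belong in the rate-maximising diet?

4

Rank by E/h (kJ/min): abalone 284, mussels 183, turban snails 126, crabs 92.8, clams 20.9. Include each in turn until the next type's E/h falls below the running intake rate.
Rate on top 1: 32.04. mussels: 183 > 32.04 → include.
Rate on top 2: 78.67. turban snails: 126 > 78.67 → include.
Rate on top 3: 80.65. crabs: 92.8 > 80.65 → include.
Rate on top 4: 86.55. clams: 20.9 < 86.55 → exclude; stop.
Optimal diet: abalone, mussels, turban snails, crabs — 4 of 5 types.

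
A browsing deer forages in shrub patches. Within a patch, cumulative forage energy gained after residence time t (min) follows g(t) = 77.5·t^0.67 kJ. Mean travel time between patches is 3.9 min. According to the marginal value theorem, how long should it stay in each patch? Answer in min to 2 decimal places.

By the marginal value theorem, leave when the instantaneous gain rate g'(t) equals the habitat-wide average g(t)/(T + t).
g'(t) = 0.67·77.5·t^-0.33. Setting 0.67·77.5·t^-0.33 = 77.5·t^0.67/(3.9+t) gives 0.67(3.9+t) = t, so 0.33·t = 0.67×3.9.
t* = 0.67×3.9/0.33 = 7.918 min.

7.92 min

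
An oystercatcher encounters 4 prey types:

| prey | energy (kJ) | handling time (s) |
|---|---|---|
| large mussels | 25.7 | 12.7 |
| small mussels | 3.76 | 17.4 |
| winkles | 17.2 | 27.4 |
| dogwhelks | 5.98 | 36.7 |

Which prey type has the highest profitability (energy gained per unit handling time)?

In descending order of E/h:
large mussels: 25.7/12.7 = 2.02 kJ/s
winkles: 17.2/27.4 = 0.628 kJ/s
small mussels: 3.76/17.4 = 0.216 kJ/s
dogwhelks: 5.98/36.7 = 0.163 kJ/s

large mussels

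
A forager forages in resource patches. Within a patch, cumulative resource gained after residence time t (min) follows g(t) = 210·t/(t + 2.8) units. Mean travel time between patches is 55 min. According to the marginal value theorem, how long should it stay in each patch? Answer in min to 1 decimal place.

12.4 min

Maximise g(t)/(T+t): set derivative to zero → g'(t)(T+t) = g(t).
g'(t) = 210·2.8/(t + 2.8)². Setting 210·2.8/(t+2.8)² = 210t/[(t+2.8)(55+t)] gives 2.8(55+t) = t(t+2.8), so t² = 2.8×55 = 154.
t* = √154 = 12.41 min.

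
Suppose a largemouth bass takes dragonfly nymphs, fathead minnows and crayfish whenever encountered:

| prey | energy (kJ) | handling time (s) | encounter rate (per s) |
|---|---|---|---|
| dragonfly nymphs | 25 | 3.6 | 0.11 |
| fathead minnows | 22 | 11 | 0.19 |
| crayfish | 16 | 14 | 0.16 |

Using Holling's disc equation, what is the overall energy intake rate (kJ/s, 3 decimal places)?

R = Σλ_iE_i / (1 + Σλ_ih_i)
Numerator: 0.11×25 + 0.19×22 + 0.16×16 = 9.49
Denominator: 1 + 0.11×3.6 + 0.19×11 + 0.16×14 = 5.726
R = 9.49/5.726 = 1.657 kJ/s

1.657 kJ/s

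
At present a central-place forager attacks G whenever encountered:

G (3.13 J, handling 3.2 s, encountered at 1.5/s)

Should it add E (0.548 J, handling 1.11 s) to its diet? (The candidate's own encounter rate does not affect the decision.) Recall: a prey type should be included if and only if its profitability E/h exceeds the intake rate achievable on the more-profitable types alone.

No

Current rate: (1.5×3.13)/(1 + 1.5×3.2) = 0.8095 J/s.
Profitability of E: 0.548/1.11 = 0.4937 J/s.
Since 0.4937 < R, time spent handling E is better spent searching.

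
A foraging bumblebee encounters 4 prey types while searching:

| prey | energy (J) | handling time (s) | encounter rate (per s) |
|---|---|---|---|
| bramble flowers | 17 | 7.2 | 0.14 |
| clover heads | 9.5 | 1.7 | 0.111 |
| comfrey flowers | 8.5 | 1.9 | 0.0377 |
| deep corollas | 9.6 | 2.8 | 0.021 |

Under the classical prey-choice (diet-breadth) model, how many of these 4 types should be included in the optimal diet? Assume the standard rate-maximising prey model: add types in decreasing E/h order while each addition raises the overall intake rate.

E/h in descending order: clover heads 5.59, comfrey flowers 4.47, deep corollas 3.43, bramble flowers 2.36 J/s. The optimal diet is the largest prefix of this list for which every included type satisfies E_i/h_i > R on the types above it.
Rate on top 1: 0.8871. comfrey flowers: 4.47 > 0.8871 → include.
Rate on top 2: 1.091. deep corollas: 3.43 > 1.091 → include.
Rate on top 3: 1.195. bramble flowers: 2.36 > 1.195 → include.
Optimal diet: clover heads, comfrey flowers, deep corollas, bramble flowers — 4 of 4 types.

4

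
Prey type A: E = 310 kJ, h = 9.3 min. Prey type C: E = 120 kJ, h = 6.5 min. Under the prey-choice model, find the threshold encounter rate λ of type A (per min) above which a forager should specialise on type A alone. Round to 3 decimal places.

Drop type C once their profitability E₂/h₂ falls below the rate achievable on type A alone: E₂/h₂ = λE₁/(1 + λh₁).
Solve for λ: λE₁h₂ = E₂(1 + λh₁) → λ(E₁h₂ − E₂h₁) = E₂ → λ = E₂/(E₁h₂ − E₂h₁).
λ = 120/(310×6.5 − 120×9.3) = 120/899 = 0.1335 per min.

0.133 per min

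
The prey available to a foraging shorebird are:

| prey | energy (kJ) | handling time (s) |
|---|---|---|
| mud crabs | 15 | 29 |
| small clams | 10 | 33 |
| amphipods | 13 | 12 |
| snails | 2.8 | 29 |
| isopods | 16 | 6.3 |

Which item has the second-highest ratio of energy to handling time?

amphipods

In descending order of E/h:
isopods: 16/6.3 = 2.54 kJ/s
amphipods: 13/12 = 1.08 kJ/s
mud crabs: 15/29 = 0.517 kJ/s
small clams: 10/33 = 0.303 kJ/s
snails: 2.8/29 = 0.0966 kJ/s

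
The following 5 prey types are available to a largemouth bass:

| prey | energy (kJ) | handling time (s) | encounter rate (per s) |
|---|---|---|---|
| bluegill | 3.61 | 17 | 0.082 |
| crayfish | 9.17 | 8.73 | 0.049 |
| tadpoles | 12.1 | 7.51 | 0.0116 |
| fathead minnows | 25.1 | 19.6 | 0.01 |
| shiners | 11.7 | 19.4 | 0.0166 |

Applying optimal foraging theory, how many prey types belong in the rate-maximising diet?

4

Profitabilities (E/h, kJ/s): tadpoles 1.61, fathead minnows 1.28, crayfish 1.05, shiners 0.603, bluegill 0.212. Add prey in this order while the next type's profitability exceeds the intake rate on those already taken.
Rate on top 1: 0.1291. fathead minnows: 1.28 > 0.1291 → include.
Rate on top 2: 0.305. crayfish: 1.05 > 0.305 → include.
Rate on top 3: 0.4914. shiners: 0.603 > 0.4914 → include.
Rate on top 4: 0.5091. bluegill: 0.212 < 0.5091 → exclude; stop.
Optimal diet: tadpoles, fathead minnows, crayfish, shiners — 4 of 5 types.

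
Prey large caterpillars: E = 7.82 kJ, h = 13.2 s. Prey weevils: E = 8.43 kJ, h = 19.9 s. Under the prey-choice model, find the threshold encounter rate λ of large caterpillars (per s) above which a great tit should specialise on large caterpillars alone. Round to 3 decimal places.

Drop weevils once their profitability E₂/h₂ falls below the rate achievable on large caterpillars alone: E₂/h₂ = λE₁/(1 + λh₁).
Solve for λ: λE₁h₂ = E₂(1 + λh₁) → λ(E₁h₂ − E₂h₁) = E₂ → λ = E₂/(E₁h₂ − E₂h₁).
λ = 8.43/(7.82×19.9 − 8.43×13.2) = 8.43/44.34 = 0.1901 per s.

0.190 per s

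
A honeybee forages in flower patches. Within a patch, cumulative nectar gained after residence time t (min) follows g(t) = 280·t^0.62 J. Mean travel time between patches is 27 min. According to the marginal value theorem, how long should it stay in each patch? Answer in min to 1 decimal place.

Maximise g(t)/(T+t): set derivative to zero → g'(t)(T+t) = g(t).
g'(t) = 0.62·280·t^-0.38. Setting 0.62·280·t^-0.38 = 280·t^0.62/(27+t) gives 0.62(27+t) = t, so 0.38·t = 0.62×27.
t* = 0.62×27/0.38 = 44.05 min.

44.1 min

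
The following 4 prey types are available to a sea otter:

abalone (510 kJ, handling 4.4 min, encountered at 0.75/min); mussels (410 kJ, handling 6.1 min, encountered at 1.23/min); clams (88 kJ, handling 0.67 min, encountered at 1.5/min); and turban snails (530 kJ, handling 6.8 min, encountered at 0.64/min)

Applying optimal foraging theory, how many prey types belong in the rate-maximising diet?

Rank by E/h (kJ/min): clams 131, abalone 116, turban snails 77.9, mussels 67.2. Include each in turn until the next type's E/h falls below the running intake rate.
Rate on top 1: 65.84. abalone: 116 > 65.84 → include.
Rate on top 2: 96.98. turban snails: 77.9 < 96.98 → exclude; stop.
Optimal diet: clams, abalone — 2 of 4 types.

2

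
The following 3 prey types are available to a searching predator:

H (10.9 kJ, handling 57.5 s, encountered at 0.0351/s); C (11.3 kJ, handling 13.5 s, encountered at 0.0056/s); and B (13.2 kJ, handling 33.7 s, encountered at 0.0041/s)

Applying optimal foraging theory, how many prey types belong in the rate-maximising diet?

Profitabilities (E/h, kJ/s): C 0.837, B 0.392, H 0.19. Add prey in this order while the next type's profitability exceeds the intake rate on those already taken.
Rate on top 1: 0.05883. B: 0.392 > 0.05883 → include.
Rate on top 2: 0.09672. H: 0.19 > 0.09672 → include.
Optimal diet: C, B, H — 3 of 3 types.

3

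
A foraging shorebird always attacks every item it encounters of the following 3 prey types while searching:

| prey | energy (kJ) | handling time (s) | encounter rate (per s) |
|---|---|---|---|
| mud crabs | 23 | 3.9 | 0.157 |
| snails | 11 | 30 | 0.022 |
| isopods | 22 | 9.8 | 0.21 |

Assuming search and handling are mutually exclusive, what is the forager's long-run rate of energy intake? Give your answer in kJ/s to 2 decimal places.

1.96 kJ/s

R = (0.157×23 + 0.022×11 + 0.21×22) / (1 + 0.157×3.9 + 0.022×30 + 0.21×9.8) = 8.473/4.33 = 1.957 kJ/s.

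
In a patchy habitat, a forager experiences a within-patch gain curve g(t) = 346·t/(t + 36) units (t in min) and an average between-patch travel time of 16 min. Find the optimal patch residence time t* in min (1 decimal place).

By the marginal value theorem, leave when the instantaneous gain rate g'(t) equals the habitat-wide average g(t)/(T + t).
g'(t) = 346·36/(t + 36)². Setting 346·36/(t+36)² = 346t/[(t+36)(16+t)] gives 36(16+t) = t(t+36), so t² = 36×16 = 576.
t* = √576 = 24 min.

24.0 min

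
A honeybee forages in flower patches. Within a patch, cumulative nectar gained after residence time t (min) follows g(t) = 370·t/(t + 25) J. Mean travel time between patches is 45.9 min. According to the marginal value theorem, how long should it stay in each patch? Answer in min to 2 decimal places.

33.87 min

Maximise g(t)/(T+t): set derivative to zero → g'(t)(T+t) = g(t).
g'(t) = 370·25/(t + 25)². Setting 370·25/(t+25)² = 370t/[(t+25)(45.9+t)] gives 25(45.9+t) = t(t+25), so t² = 25×45.9 = 1148.
t* = √1148 = 33.87 min.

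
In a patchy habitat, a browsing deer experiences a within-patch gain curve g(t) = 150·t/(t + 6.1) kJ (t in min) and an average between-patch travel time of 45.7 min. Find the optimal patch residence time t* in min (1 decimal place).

Maximise g(t)/(T+t): set derivative to zero → g'(t)(T+t) = g(t).
g'(t) = 150·6.1/(t + 6.1)². Setting 150·6.1/(t+6.1)² = 150t/[(t+6.1)(45.7+t)] gives 6.1(45.7+t) = t(t+6.1), so t² = 6.1×45.7 = 278.8.
t* = √278.8 = 16.7 min.

16.7 min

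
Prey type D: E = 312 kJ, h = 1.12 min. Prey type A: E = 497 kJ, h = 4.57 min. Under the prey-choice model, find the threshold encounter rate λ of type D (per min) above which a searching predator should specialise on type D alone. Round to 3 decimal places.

0.572 per min

The zero-one rule: include type A iff E₂/h₂ > λE₁/(1+λh₁). Equality gives the switch point.
λE₁h₂ = E₂ + λE₂h₁ ⇒ λ = E₂/(E₁h₂ − E₂h₁) = 497/(1426 − 556.6) = 0.5718 per min.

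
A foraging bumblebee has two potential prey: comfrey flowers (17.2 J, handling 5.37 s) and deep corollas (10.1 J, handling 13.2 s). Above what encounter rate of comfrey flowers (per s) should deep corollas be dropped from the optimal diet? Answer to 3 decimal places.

Drop deep corollas once their profitability E₂/h₂ falls below the rate achievable on comfrey flowers alone: E₂/h₂ = λE₁/(1 + λh₁).
Solve for λ: λE₁h₂ = E₂(1 + λh₁) → λ(E₁h₂ − E₂h₁) = E₂ → λ = E₂/(E₁h₂ − E₂h₁).
λ = 10.1/(17.2×13.2 − 10.1×5.37) = 10.1/172.8 = 0.05845 per s.

0.058 per s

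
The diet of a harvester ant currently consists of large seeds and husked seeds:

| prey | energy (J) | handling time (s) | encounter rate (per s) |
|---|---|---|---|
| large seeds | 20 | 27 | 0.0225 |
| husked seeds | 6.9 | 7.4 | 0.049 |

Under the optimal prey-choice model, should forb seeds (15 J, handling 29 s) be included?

On large seeds and husked seeds alone, R = ΣλE/(1+Σλh) = 0.7881/1.97 = 0.4 J/s.
Profitability of forb seeds: 15/29 = 0.5172 J/s.
0.5172 > 0.4, so adding forb seeds raises the average — include it.

Yes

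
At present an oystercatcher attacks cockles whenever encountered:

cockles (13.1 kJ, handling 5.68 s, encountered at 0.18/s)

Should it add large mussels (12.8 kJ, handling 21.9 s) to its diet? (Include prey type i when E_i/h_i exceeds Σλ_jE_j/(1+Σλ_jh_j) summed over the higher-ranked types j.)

No

On cockles alone, R = ΣλE/(1+Σλh) = 2.358/2.022 = 1.166 kJ/s.
Profitability of large mussels: 12.8/21.9 = 0.5845 kJ/s.
0.5845 < 1.166, so adding large mussels would lower the average — exclude it.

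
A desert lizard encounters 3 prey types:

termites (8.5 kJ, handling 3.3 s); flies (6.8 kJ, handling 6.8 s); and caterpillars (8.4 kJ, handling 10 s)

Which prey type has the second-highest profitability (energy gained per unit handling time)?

flies

Profitability E/h (kJ/s): termites = 8.5/3.3 = 2.58, flies = 6.8/6.8 = 1, caterpillars = 8.4/10 = 0.84.
Ranked: termites > flies > caterpillars.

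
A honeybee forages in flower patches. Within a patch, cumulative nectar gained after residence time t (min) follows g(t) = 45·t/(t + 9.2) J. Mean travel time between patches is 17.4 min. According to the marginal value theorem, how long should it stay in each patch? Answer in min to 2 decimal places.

12.65 min

By the marginal value theorem, leave when the instantaneous gain rate g'(t) equals the habitat-wide average g(t)/(T + t).
g'(t) = 45·9.2/(t + 9.2)². Setting 45·9.2/(t+9.2)² = 45t/[(t+9.2)(17.4+t)] gives 9.2(17.4+t) = t(t+9.2), so t² = 9.2×17.4 = 160.1.
t* = √160.1 = 12.65 min.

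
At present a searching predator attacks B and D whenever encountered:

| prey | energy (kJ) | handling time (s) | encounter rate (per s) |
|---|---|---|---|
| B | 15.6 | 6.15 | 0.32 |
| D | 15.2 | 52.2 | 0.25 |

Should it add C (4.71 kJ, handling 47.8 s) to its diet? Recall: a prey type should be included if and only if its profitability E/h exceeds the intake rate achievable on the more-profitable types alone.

No

On B and D alone, R = ΣλE/(1+Σλh) = 8.792/16.02 = 0.5489 kJ/s.
C: E/h = 4.71/47.8 = 0.09854 kJ/s.
0.09854 < 0.5489, so adding C would lower the average — exclude it.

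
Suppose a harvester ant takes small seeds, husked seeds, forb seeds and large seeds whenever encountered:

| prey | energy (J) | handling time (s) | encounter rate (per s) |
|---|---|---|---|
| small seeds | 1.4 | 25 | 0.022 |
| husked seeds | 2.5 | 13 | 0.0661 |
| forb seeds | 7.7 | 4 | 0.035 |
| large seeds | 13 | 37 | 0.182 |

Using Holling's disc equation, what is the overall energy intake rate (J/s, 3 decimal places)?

R = Σλ_iE_i / (1 + Σλ_ih_i)
Numerator: 0.022×1.4 + 0.0661×2.5 + 0.035×7.7 + 0.182×13 = 2.832
Denominator: 1 + 0.022×25 + 0.0661×13 + 0.035×4 + 0.182×37 = 9.283
R = 2.832/9.283 = 0.305 J/s

0.305 J/s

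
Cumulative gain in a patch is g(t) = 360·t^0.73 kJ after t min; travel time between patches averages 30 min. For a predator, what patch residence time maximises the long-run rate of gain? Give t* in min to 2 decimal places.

81.11 min

Maximise g(t)/(T+t): set derivative to zero → g'(t)(T+t) = g(t).
g'(t) = 0.73·360·t^-0.27. Setting 0.73·360·t^-0.27 = 360·t^0.73/(30+t) gives 0.73(30+t) = t, so 0.27·t = 0.73×30.
t* = 0.73×30/0.27 = 81.11 min.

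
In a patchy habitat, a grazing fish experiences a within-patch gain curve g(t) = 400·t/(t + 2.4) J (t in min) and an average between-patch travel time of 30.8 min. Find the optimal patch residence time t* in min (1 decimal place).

8.6 min

Maximise g(t)/(T+t): set derivative to zero → g'(t)(T+t) = g(t).
g'(t) = 400·2.4/(t + 2.4)². Setting 400·2.4/(t+2.4)² = 400t/[(t+2.4)(30.8+t)] gives 2.4(30.8+t) = t(t+2.4), so t² = 2.4×30.8 = 73.92.
t* = √73.92 = 8.598 min.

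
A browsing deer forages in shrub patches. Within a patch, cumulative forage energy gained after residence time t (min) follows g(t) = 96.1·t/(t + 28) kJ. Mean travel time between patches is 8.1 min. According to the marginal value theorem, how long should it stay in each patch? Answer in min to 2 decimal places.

By the marginal value theorem, leave when the instantaneous gain rate g'(t) equals the habitat-wide average g(t)/(T + t).
g'(t) = 96.1·28/(t + 28)². Setting 96.1·28/(t+28)² = 96.1t/[(t+28)(8.1+t)] gives 28(8.1+t) = t(t+28), so t² = 28×8.1 = 226.8.
t* = √226.8 = 15.06 min.

15.06 min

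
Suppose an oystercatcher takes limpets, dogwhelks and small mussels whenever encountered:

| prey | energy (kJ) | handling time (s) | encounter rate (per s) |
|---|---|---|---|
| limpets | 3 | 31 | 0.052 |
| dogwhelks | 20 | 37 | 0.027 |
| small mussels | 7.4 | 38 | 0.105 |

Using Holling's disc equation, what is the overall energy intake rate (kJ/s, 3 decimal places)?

0.194 kJ/s

Energy encountered per unit search time: 0.052×3 + 0.027×20 + 0.105×7.4 = 1.473 kJ/s.
Handling time per unit search time: 0.052×31 + 0.027×37 + 0.105×38 = 6.601.
Rate = 1.473/(1 + 6.601) = 0.1938 kJ/s.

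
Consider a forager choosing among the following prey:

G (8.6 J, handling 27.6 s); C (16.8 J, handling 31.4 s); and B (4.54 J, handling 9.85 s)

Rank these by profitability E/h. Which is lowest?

G

Profitability E/h (J/s): G = 8.6/27.6 = 0.312, C = 16.8/31.4 = 0.535, B = 4.54/9.85 = 0.461.
Ranked: C > B > G.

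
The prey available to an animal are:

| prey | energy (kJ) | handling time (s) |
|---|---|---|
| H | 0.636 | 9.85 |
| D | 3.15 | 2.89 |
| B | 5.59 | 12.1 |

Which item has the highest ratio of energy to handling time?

In descending order of E/h:
D: 3.15/2.89 = 1.09 kJ/s
B: 5.59/12.1 = 0.462 kJ/s
H: 0.636/9.85 = 0.0646 kJ/s

D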